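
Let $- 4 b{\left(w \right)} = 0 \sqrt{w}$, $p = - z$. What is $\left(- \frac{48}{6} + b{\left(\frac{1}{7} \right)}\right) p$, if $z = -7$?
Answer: $-56$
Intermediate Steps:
$p = 7$ ($p = \left(-1\right) \left(-7\right) = 7$)
$b{\left(w \right)} = 0$ ($b{\left(w \right)} = - \frac{0 \sqrt{w}}{4} = \left(- \frac{1}{4}\right) 0 = 0$)
$\left(- \frac{48}{6} + b{\left(\frac{1}{7} \right)}\right) p = \left(- \frac{48}{6} + 0\right) 7 = \left(\left(-48\right) \frac{1}{6} + 0\right) 7 = \left(-8 + 0\right) 7 = \left(-8\right) 7 = -56$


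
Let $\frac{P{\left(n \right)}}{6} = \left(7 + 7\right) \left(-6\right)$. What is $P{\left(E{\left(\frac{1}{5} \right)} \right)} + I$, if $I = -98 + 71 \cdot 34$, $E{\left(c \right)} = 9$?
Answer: $1812$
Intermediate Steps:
$P{\left(n \right)} = -504$ ($P{\left(n \right)} = 6 \left(7 + 7\right) \left(-6\right) = 6 \cdot 14 \left(-6\right) = 6 \left(-84\right) = -504$)
$I = 2316$ ($I = -98 + 2414 = 2316$)
$P{\left(E{\left(\frac{1}{5} \right)} \right)} + I = -504 + 2316 = 1812$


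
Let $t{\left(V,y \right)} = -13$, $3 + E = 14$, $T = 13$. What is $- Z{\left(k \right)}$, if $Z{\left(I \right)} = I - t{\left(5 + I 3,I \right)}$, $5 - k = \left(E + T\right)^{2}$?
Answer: $558$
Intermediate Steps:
$E = 11$ ($E = -3 + 14 = 11$)
$k = -571$ ($k = 5 - \left(11 + 13\right)^{2} = 5 - 24^{2} = 5 - 576 = -571$)
$Z{\left(I \right)} = 13 + I$ ($Z{\left(I \right)} = I - -13 = I + 13 = 13 + I$)
$- Z{\left(k \right)} = - (13 - 571) = \left(-1\right) \left(-558\right) = 558$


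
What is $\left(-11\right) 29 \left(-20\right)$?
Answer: $6380$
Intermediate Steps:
$\left(-11\right) 29 \left(-20\right) = \left(-319\right) \left(-20\right) = 6380$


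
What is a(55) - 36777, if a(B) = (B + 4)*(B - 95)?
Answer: -39137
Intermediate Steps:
a(B) = (-95 + B)*(4 + B) (a(B) = (4 + B)*(-95 + B) = (-95 + B)*(4 + B))
a(55) - 36777 = (-380 + 55**2 - 91*55) - 36777 = (-380 + 3025 - 5005) - 36777 = -2360 - 36777 = -39137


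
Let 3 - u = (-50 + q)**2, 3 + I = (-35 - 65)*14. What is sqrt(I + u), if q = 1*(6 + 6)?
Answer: 6*I*sqrt(79) ≈ 53.329*I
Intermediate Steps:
q = 12 (q = 1*12 = 12)
I = -1403 (I = -3 + (-35 - 65)*14 = -3 - 100*14 = -3 - 1400 = -1403)
u = -1441 (u = 3 - (-50 + 12)**2 = 3 - 1*(-38)**2 = 3 - 1*1444 = 3 - 1444 = -1441)
sqrt(I + u) = sqrt(-1403 - 1441) = sqrt(-2844) = 6*I*sqrt(79)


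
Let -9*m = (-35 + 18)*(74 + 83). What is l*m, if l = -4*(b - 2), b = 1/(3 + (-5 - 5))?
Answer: 53380/21 ≈ 2541.9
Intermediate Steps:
m = 2669/9 (m = -(-35 + 18)*(74 + 83)/9 = -(-17)*157/9 = -⅑*(-2669) = 2669/9 ≈ 296.56)
b = -⅐ (b = 1/(3 - 10) = 1/(-7) = -⅐ ≈ -0.14286)
l = 60/7 (l = -4*(-⅐ - 2) = -4*(-15/7) = 60/7 ≈ 8.5714)
l*m = (60/7)*(2669/9) = 53380/21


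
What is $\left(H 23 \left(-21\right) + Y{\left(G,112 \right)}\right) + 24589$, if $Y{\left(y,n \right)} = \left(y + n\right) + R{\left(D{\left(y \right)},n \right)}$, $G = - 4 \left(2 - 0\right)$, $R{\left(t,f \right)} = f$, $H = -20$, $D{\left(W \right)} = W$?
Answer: $34465$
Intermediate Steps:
$G = -8$ ($G = - 4 \left(2 + 0\right) = \left(-4\right) 2 = -8$)
$Y{\left(y,n \right)} = y + 2 n$ ($Y{\left(y,n \right)} = \left(y + n\right) + n = \left(n + y\right) + n = y + 2 n$)
$\left(H 23 \left(-21\right) + Y{\left(G,112 \right)}\right) + 24589 = \left(\left(-20\right) 23 \left(-21\right) + \left(-8 + 2 \cdot 112\right)\right) + 24589 = \left(\left(-460\right) \left(-21\right) + \left(-8 + 224\right)\right) + 24589 = \left(9660 + 216\right) + 24589 = 9876 + 24589 = 34465$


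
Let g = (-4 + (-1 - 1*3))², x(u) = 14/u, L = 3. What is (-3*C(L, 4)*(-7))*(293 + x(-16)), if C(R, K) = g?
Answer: 392616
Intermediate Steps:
g = 64 (g = (-4 + (-1 - 3))² = (-4 - 4)² = (-8)² = 64)
C(R, K) = 64
(-3*C(L, 4)*(-7))*(293 + x(-16)) = (-3*64*(-7))*(293 + 14/(-16)) = (-192*(-7))*(293 + 14*(-1/16)) = 1344*(293 - 7/8) = 1344*(2337/8) = 392616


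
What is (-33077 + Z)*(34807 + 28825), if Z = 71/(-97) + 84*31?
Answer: -1939104512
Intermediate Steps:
Z = 252517/97 (Z = 71*(-1/97) + 2604 = -71/97 + 2604 = 252517/97 ≈ 2603.3)
(-33077 + Z)*(34807 + 28825) = (-33077 + 252517/97)*(34807 + 28825) = -2955952/97*63632 = -1939104512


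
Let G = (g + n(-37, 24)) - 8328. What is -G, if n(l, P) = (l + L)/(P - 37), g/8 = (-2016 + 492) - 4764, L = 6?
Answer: 762185/13 ≈ 58630.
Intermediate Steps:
g = -50304 (g = 8*((-2016 + 492) - 4764) = 8*(-1524 - 4764) = 8*(-6288) = -50304)
n(l, P) = (6 + l)/(-37 + P) (n(l, P) = (l + 6)/(P - 37) = (6 + l)/(-37 + P))
G = -762185/13 (G = (-50304 + (6 - 37)/(-37 + 24)) - 8328 = (-50304 - 31/(-13)) - 8328 = (-50304 - 1/13*(-31)) - 8328 = (-50304 + 31/13) - 8328 = -653921/13 - 8328 = -762185/13 ≈ -58630.)
-G = -1*(-762185/13) = 762185/13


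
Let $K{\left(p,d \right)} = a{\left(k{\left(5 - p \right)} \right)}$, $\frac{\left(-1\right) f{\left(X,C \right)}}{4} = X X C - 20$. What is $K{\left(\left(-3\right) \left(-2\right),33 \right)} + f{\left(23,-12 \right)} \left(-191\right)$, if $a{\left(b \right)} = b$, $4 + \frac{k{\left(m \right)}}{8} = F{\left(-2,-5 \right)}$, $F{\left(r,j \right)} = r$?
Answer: $-4865200$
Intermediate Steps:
$k{\left(m \right)} = -48$ ($k{\left(m \right)} = -32 + 8 \left(-2\right) = -32 - 16 = -48$)
$f{\left(X,C \right)} = 80 - 4 C X^{2}$ ($f{\left(X,C \right)} = - 4 \left(X X C - 20\right) = - 4 \left(X^{2} C - 20\right) = - 4 \left(C X^{2} - 20\right) = - 4 \left(-20 + C X^{2}\right) = 80 - 4 C X^{2}$)
$K{\left(p,d \right)} = -48$
$K{\left(\left(-3\right) \left(-2\right),33 \right)} + f{\left(23,-12 \right)} \left(-191\right) = -48 + \left(80 - - 48 \cdot 23^{2}\right) \left(-191\right) = -48 + \left(80 - \left(-48\right) 529\right) \left(-191\right) = -48 + \left(80 + 25392\right) \left(-191\right) = -48 + 25472 \left(-191\right) = -48 - 4865152 = -4865200$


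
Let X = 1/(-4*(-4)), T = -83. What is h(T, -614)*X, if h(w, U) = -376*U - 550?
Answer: 115157/8 ≈ 14395.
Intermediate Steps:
X = 1/16 ≈ 0.062500
h(w, U) = -550 - 376*U
h(T, -614)*X = (-550 - 376*(-614))*(1/16) = (-550 + 230864)*(1/16) = 230314*(1/16) = 115157/8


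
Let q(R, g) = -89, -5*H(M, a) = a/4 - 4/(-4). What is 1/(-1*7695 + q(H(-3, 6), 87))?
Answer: -1/7784 ≈ -0.00012847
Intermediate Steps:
H(M, a) = -⅕ - a/20 (H(M, a) = -(a/4 - 4/(-4))/5 = -(a*(¼) - 4*(-¼))/5 = -(a/4 + 1)/5 = -(1 + a/4)/5 = -⅕ - a/20)
1/(-1*7695 + q(H(-3, 6), 87)) = 1/(-1*7695 - 89) = 1/(-7695 - 89) = 1/(-7784) = -1/7784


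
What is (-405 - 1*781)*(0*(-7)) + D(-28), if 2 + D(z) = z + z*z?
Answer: 754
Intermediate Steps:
D(z) = -2 + z + z² (D(z) = -2 + (z + z*z) = -2 + (z + z²) = -2 + z + z²)
(-405 - 1*781)*(0*(-7)) + D(-28) = (-405 - 1*781)*(0*(-7)) + (-2 - 28 + (-28)²) = (-405 - 781)*0 + (-2 - 28 + 784) = -1186*0 + 754 = 0 + 754 = 754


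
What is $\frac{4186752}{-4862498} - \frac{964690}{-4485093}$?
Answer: $- \frac{7043584446158}{10904377871157} \approx -0.64594$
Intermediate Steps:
$\frac{4186752}{-4862498} - \frac{964690}{-4485093} = 4186752 \left(- \frac{1}{4862498}\right) - - \frac{964690}{4485093} = - \frac{2093376}{2431249} + \frac{964690}{4485093} = - \frac{7043584446158}{10904377871157}$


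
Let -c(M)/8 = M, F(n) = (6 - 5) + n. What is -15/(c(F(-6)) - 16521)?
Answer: 15/16481 ≈ 0.00091014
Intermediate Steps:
F(n) = 1 + n
c(M) = -8*M
-15/(c(F(-6)) - 16521) = -15/(-8*(1 - 6) - 16521) = -15/(-8*(-5) - 16521) = -15/(40 - 16521) = -15/(-16481) = -1/16481*(-15) = 15/16481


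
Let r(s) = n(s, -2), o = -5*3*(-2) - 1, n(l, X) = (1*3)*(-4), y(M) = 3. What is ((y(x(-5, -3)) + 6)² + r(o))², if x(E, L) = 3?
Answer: 4761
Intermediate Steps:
n(l, X) = -12 (n(l, X) = 3*(-4) = -12)
o = 29 (o = -15*(-2) - 1 = 30 - 1 = 29)
r(s) = -12
((y(x(-5, -3)) + 6)² + r(o))² = ((3 + 6)² - 12)² = (9² - 12)² = (81 - 12)² = 69² = 4761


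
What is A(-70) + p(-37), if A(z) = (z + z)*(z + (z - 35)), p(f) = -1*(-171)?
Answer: 24671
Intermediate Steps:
p(f) = 171
A(z) = 2*z*(-35 + 2*z) (A(z) = (2*z)*(z + (-35 + z)) = (2*z)*(-35 + 2*z) = 2*z*(-35 + 2*z))
A(-70) + p(-37) = 2*(-70)*(-35 + 2*(-70)) + 171 = 2*(-70)*(-35 - 140) + 171 = 2*(-70)*(-175) + 171 = 24500 + 171 = 24671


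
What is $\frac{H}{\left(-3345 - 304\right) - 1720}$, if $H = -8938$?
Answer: $\frac{8938}{5369} \approx 1.6647$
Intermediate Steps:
$\frac{H}{\left(-3345 - 304\right) - 1720} = - \frac{8938}{\left(-3345 - 304\right) - 1720} = - \frac{8938}{-3649 - 1720} = - \frac{8938}{-5369} = \left(-8938\right) \left(- \frac{1}{5369}\right) = \frac{8938}{5369}$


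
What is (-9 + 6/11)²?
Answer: 8649/121 ≈ 71.479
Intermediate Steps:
(-9 + 6/11)² = (-93/11)² = 8649/121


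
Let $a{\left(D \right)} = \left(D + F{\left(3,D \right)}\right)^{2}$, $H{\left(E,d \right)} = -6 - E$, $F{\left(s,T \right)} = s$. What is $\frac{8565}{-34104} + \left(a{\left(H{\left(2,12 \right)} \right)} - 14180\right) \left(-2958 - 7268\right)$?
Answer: $\frac{1645506970185}{11368} \approx 1.4475 \cdot 10^{8}$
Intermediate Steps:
$a{\left(D \right)} = \left(3 + D\right)^{2}$ ($a{\left(D \right)} = \left(D + 3\right)^{2} = \left(3 + D\right)^{2}$)
$\frac{8565}{-34104} + \left(a{\left(H{\left(2,12 \right)} \right)} - 14180\right) \left(-2958 - 7268\right) = \frac{8565}{-34104} + \left(\left(3 - 8\right)^{2} - 14180\right) \left(-2958 - 7268\right) = 8565 \left(- \frac{1}{34104}\right) + \left(\left(3 - 8\right)^{2} - 14180\right) \left(-10226\right) = - \frac{2855}{11368} + \left(\left(3 - 8\right)^{2} - 14180\right) \left(-10226\right) = - \frac{2855}{11368} + \left(\left(-5\right)^{2} - 14180\right) \left(-10226\right) = - \frac{2855}{11368} + \left(25 - 14180\right) \left(-10226\right) = - \frac{2855}{11368} - -144749030 = - \frac{2855}{11368} + 144749030 = \frac{1645506970185}{11368}$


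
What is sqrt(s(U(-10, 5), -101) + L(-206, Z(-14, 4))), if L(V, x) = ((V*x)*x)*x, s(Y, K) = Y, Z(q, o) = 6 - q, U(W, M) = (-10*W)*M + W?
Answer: I*sqrt(1647510) ≈ 1283.6*I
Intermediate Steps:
U(W, M) = W - 10*M*W (U(W, M) = -10*M*W + W = W - 10*M*W)
L(V, x) = V*x**3 (L(V, x) = (V*x**2)*x = V*x**3)
sqrt(s(U(-10, 5), -101) + L(-206, Z(-14, 4))) = sqrt(-10*(1 - 10*5) - 206*(6 - 1*(-14))**3) = sqrt(-10*(1 - 50) - 206*(6 + 14)**3) = sqrt(-10*(-49) - 206*20**3) = sqrt(490 - 206*8000) = sqrt(490 - 1648000) = sqrt(-1647510) = I*sqrt(1647510)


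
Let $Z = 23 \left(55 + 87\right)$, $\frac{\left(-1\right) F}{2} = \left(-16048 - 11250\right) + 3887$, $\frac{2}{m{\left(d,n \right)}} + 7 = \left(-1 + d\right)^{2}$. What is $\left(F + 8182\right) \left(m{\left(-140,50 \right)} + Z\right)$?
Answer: $\frac{1785113181972}{9937} \approx 1.7964 \cdot 10^{8}$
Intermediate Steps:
$m{\left(d,n \right)} = \frac{2}{-7 + \left(-1 + d\right)^{2}}$
$F = 46822$ ($F = - 2 \left(\left(-16048 - 11250\right) + 3887\right) = - 2 \left(-27298 + 3887\right) = \left(-2\right) \left(-23411\right) = 46822$)
$Z = 3266$ ($Z = 23 \cdot 142 = 3266$)
$\left(F + 8182\right) \left(m{\left(-140,50 \right)} + Z\right) = \left(46822 + 8182\right) \left(\frac{2}{-7 + \left(-1 - 140\right)^{2}} + 3266\right) = 55004 \left(\frac{2}{-7 + \left(-141\right)^{2}} + 3266\right) = 55004 \left(\frac{2}{-7 + 19881} + 3266\right) = 55004 \left(\frac{2}{19874} + 3266\right) = 55004 \left(2 \cdot \frac{1}{19874} + 3266\right) = 55004 \left(\frac{1}{9937} + 3266\right) = 55004 \cdot \frac{32454243}{9937} = \frac{1785113181972}{9937}$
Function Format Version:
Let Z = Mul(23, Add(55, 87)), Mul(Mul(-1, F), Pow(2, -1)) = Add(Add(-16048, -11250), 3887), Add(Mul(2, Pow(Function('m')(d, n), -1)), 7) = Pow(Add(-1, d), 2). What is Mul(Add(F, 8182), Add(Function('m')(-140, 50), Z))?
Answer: Rational(1785113181972, 9937) ≈ 1.7964e+8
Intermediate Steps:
Function('m')(d, n) = Mul(2, Pow(Add(-7, Pow(Add(-1, d), 2)), -1))
F = 46822 (F = Mul(-2, Add(Add(-16048, -11250), 3887)) = Mul(-2, Add(-27298, 3887)) = Mul(-2, -23411) = 46822)
Z = 3266 (Z = Mul(23, 142) = 3266)
Mul(Add(F, 8182), Add(Function('m')(-140, 50), Z)) = Mul(Add(46822, 8182), Add(Mul(2, Pow(Add(-7, Pow(Add(-1, -140), 2)), -1)), 3266)) = Mul(55004, Add(Mul(2, Pow(Add(-7, Pow(-141, 2)), -1)), 3266)) = Mul(55004, Add(Mul(2, Pow(Add(-7, 19881), -1)), 3266)) = Mul(55004, Add(Mul(2, Pow(19874, -1)), 3266)) = Mul(55004, Add(Mul(2, Rational(1, 19874)), 3266)) = Mul(55004, Add(Rational(1, 9937), 3266)) = Mul(55004, Rational(32454243, 9937)) = Rational(1785113181972, 9937)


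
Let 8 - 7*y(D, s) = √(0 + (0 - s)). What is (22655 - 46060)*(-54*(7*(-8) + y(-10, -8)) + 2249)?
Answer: -853790995/7 - 2527740*√2/7 ≈ -1.2248e+8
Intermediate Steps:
y(D, s) = 8/7 - √(-s)/7 (y(D, s) = 8/7 - √(0 + (0 - s))/7 = 8/7 - √(0 - s)/7 = 8/7 - √(-s)/7)
(22655 - 46060)*(-54*(7*(-8) + y(-10, -8)) + 2249) = (22655 - 46060)*(-54*(7*(-8) + (8/7 - √8/7)) + 2249) = -23405*(-54*(-56 + (8/7 - 2*√2/7)) + 2249) = -23405*(-54*(-384/7 - 2*√2/7) + 2249) = -23405*((20736/7 + 108*√2/7) + 2249) = -23405*(36479/7 + 108*√2/7) = -853790995/7 - 2527740*√2/7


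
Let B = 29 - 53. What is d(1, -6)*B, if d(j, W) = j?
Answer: -24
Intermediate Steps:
B = -24
d(1, -6)*B = 1*(-24) = -24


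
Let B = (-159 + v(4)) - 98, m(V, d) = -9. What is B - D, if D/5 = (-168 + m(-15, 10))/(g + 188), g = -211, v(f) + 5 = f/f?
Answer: -6888/23 ≈ -299.48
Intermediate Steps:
v(f) = -4 (v(f) = -5 + f/f = -5 + 1 = -4)
B = -261 (B = (-159 - 4) - 98 = -163 - 98 = -261)
D = 885/23 (D = 5*((-168 - 9)/(-211 + 188)) = 5*(-177/(-23)) = 5*(-177*(-1/23)) = 5*(177/23) = 885/23 ≈ 38.478)
B - D = -261 - 1*885/23 = -261 - 885/23 = -6888/23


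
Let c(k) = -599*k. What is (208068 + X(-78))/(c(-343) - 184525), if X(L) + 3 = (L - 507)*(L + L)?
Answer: 299325/20932 ≈ 14.300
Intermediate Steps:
X(L) = -3 + 2*L*(-507 + L) (X(L) = -3 + (L - 507)*(L + L) = -3 + (-507 + L)*(2*L) = -3 + 2*L*(-507 + L))
(208068 + X(-78))/(c(-343) - 184525) = (208068 + (-3 - 1014*(-78) + 2*(-78)²))/(-599*(-343) - 184525) = (208068 + (-3 + 79092 + 2*6084))/(205457 - 184525) = (208068 + (-3 + 79092 + 12168))/20932 = (208068 + 91257)*(1/20932) = 299325*(1/20932) = 299325/20932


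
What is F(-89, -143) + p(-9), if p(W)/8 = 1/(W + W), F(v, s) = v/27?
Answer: -101/27 ≈ -3.7407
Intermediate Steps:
F(v, s) = v/27 (F(v, s) = v*(1/27) = v/27)
p(W) = 4/W (p(W) = 8/(W + W) = 8/((2*W)) = 8*(1/(2*W)) = 4/W)
F(-89, -143) + p(-9) = (1/27)*(-89) + 4/(-9) = -89/27 + 4*(-⅑) = -89/27 - 4/9 = -101/27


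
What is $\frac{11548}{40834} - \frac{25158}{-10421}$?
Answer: $\frac{33754220}{12515621} \approx 2.697$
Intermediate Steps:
$\frac{11548}{40834} - \frac{25158}{-10421} = 11548 \cdot \frac{1}{40834} - - \frac{25158}{10421} = \frac{5774}{20417} + \frac{25158}{10421} = \frac{33754220}{12515621}$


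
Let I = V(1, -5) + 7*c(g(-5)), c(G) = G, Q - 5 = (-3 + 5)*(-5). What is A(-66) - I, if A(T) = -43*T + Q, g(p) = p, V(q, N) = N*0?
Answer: 2868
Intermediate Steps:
V(q, N) = 0
Q = -5 (Q = 5 + (-3 + 5)*(-5) = 5 + 2*(-5) = 5 - 10 = -5)
A(T) = -5 - 43*T (A(T) = -43*T - 5 = -5 - 43*T)
I = -35 (I = 0 + 7*(-5) = 0 - 35 = -35)
A(-66) - I = (-5 - 43*(-66)) - 1*(-35) = (-5 + 2838) + 35 = 2833 + 35 = 2868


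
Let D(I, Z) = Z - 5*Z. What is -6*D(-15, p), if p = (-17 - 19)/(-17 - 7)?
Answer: 36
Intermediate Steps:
p = 3/2 (p = -36/(-24) = -36*(-1/24) = 3/2 ≈ 1.5000)
D(I, Z) = -4*Z
-6*D(-15, p) = -(-24)*3/2 = -6*(-6) = 36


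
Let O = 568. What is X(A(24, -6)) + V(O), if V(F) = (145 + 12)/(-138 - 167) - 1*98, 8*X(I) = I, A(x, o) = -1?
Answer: -240681/2440 ≈ -98.640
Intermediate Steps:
X(I) = I/8
V(F) = -30047/305 (V(F) = 157/(-305) - 98 = 157*(-1/305) - 98 = -157/305 - 98 = -30047/305)
X(A(24, -6)) + V(O) = (⅛)*(-1) - 30047/305 = -⅛ - 30047/305 = -240681/2440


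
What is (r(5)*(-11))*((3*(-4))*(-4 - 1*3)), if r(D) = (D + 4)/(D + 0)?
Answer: -8316/5 ≈ -1663.2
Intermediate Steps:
r(D) = (4 + D)/D
(r(5)*(-11))*((3*(-4))*(-4 - 1*3)) = (((4 + 5)/5)*(-11))*((3*(-4))*(-4 - 1*3)) = (((1/5)*9)*(-11))*(-12*(-4 - 3)) = ((9/5)*(-11))*(-12*(-7)) = -99/5*84 = -8316/5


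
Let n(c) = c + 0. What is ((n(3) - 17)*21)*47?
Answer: -13818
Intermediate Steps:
n(c) = c
((n(3) - 17)*21)*47 = ((3 - 17)*21)*47 = -14*21*47 = -294*47 = -13818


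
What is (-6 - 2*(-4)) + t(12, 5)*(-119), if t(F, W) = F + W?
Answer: -2021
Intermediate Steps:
(-6 - 2*(-4)) + t(12, 5)*(-119) = (-6 - 2*(-4)) + (12 + 5)*(-119) = (-6 + 8) + 17*(-119) = 2 - 2023 = -2021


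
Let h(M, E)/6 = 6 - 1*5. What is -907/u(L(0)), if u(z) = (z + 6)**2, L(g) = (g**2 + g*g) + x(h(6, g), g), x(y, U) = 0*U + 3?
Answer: -907/81 ≈ -11.198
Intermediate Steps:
h(M, E) = 6 (h(M, E) = 6*(6 - 1*5) = 6*(6 - 5) = 6*1 = 6)
x(y, U) = 3 (x(y, U) = 0 + 3 = 3)
L(g) = 3 + 2*g**2 (L(g) = (g**2 + g*g) + 3 = (g**2 + g**2) + 3 = 2*g**2 + 3 = 3 + 2*g**2)
u(z) = (6 + z)**2
-907/u(L(0)) = -907/(6 + (3 + 2*0**2))**2 = -907/(6 + (3 + 2*0))**2 = -907/(6 + (3 + 0))**2 = -907/(6 + 3)**2 = -907/(9**2) = -907/81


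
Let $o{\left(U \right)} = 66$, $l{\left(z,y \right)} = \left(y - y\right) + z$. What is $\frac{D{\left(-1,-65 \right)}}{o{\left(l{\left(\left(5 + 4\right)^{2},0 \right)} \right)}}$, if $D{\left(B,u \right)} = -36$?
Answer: $- \frac{6}{11} \approx -0.54545$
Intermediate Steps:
$l{\left(z,y \right)} = z$ ($l{\left(z,y \right)} = 0 + z = z$)
$\frac{D{\left(-1,-65 \right)}}{o{\left(l{\left(\left(5 + 4\right)^{2},0 \right)} \right)}} = - \frac{36}{66} = \left(-36\right) \frac{1}{66} = - \frac{6}{11}$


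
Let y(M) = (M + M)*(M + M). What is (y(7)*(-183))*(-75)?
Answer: 2690100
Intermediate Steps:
y(M) = 4*M² (y(M) = (2*M)*(2*M) = 4*M²)
(y(7)*(-183))*(-75) = ((4*7²)*(-183))*(-75) = ((4*49)*(-183))*(-75) = (196*(-183))*(-75) = -35868*(-75) = 2690100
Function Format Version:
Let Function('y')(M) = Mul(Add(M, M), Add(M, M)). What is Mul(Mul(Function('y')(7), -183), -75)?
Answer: 2690100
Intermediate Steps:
Function('y')(M) = Mul(4, Pow(M, 2)) (Function('y')(M) = Mul(Mul(2, M), Mul(2, M)) = Mul(4, Pow(M, 2)))
Mul(Mul(Function('y')(7), -183), -75) = Mul(Mul(Mul(4, Pow(7, 2)), -183), -75) = Mul(Mul(Mul(4, 49), -183), -75) = Mul(Mul(196, -183), -75) = Mul(-35868, -75) = 2690100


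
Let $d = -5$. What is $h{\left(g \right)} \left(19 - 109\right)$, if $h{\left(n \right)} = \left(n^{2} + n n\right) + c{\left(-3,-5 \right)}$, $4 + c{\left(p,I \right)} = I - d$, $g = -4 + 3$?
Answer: $180$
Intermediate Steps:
$g = -1$
$c{\left(p,I \right)} = 1 + I$ ($c{\left(p,I \right)} = -4 + \left(I - -5\right) = -4 + \left(I + 5\right) = -4 + \left(5 + I\right) = 1 + I$)
$h{\left(n \right)} = -4 + 2 n^{2}$ ($h{\left(n \right)} = \left(n^{2} + n n\right) + \left(1 - 5\right) = \left(n^{2} + n^{2}\right) - 4 = 2 n^{2} - 4 = -4 + 2 n^{2}$)
$h{\left(g \right)} \left(19 - 109\right) = \left(-4 + 2 \left(-1\right)^{2}\right) \left(19 - 109\right) = \left(-4 + 2 \cdot 1\right) \left(-90\right) = \left(-4 + 2\right) \left(-90\right) = \left(-2\right) \left(-90\right) = 180$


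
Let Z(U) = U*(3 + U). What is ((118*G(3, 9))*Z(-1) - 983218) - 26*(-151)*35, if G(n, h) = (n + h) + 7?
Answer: -850292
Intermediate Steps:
G(n, h) = 7 + h + n (G(n, h) = (h + n) + 7 = 7 + h + n)
((118*G(3, 9))*Z(-1) - 983218) - 26*(-151)*35 = ((118*(7 + 9 + 3))*(-(3 - 1)) - 983218) - 26*(-151)*35 = ((118*19)*(-1*2) - 983218) - (-3926)*35 = (2242*(-2) - 983218) - 1*(-137410) = (-4484 - 983218) + 137410 = -987702 + 137410 = -850292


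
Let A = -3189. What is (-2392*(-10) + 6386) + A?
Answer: 27117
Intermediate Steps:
(-2392*(-10) + 6386) + A = (-2392*(-10) + 6386) - 3189 = (23920 + 6386) - 3189 = 30306 - 3189 = 27117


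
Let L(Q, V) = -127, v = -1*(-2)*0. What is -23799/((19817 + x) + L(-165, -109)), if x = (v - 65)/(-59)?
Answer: -1404141/1161775 ≈ -1.2086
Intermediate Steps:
v = 0 (v = 2*0 = 0)
x = 65/59 (x = (0 - 65)/(-59) = -65*(-1/59) = 65/59 ≈ 1.1017)
-23799/((19817 + x) + L(-165, -109)) = -23799/((19817 + 65/59) - 127) = -23799/(1169268/59 - 127) = -23799/1161775/59 = -23799*59/1161775 = -1404141/1161775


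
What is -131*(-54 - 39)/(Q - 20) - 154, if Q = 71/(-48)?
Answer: -743558/1031 ≈ -721.20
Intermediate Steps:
Q = -71/48 (Q = 71*(-1/48) = -71/48 ≈ -1.4792)
-131*(-54 - 39)/(Q - 20) - 154 = -131*(-54 - 39)/(-71/48 - 20) - 154 = -(-12183)/(-1031/48) - 154 = -(-12183)*(-48)/1031 - 154 = -131*4464/1031 - 154 = -584784/1031 - 154 = -743558/1031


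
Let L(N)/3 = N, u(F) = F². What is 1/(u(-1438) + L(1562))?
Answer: 1/2072530 ≈ 4.8250e-7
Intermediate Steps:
L(N) = 3*N
1/(u(-1438) + L(1562)) = 1/((-1438)² + 3*1562) = 1/(2067844 + 4686) = 1/2072530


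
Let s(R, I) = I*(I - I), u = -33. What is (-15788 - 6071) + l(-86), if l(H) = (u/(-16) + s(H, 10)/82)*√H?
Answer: -21859 + 33*I*√86/16 ≈ -21859.0 + 19.127*I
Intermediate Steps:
s(R, I) = 0 (s(R, I) = I*0 = 0)
l(H) = 33*√H/16 (l(H) = (-33/(-16) + 0/82)*√H = (-33*(-1/16) + 0*(1/82))*√H = (33/16 + 0)*√H = 33*√H/16)
(-15788 - 6071) + l(-86) = (-15788 - 6071) + 33*√(-86)/16 = -21859 + 33*(I*√86)/16 = -21859 + 33*I*√86/16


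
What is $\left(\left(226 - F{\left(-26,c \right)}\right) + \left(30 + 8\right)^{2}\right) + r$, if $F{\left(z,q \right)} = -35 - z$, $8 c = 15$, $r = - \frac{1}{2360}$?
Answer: $\frac{3962439}{2360} \approx 1679.0$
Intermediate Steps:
$r = - \frac{1}{2360}$ ($r = \left(-1\right) \frac{1}{2360} = - \frac{1}{2360} \approx -0.00042373$)
$c = \frac{15}{8}$ ($c = \frac{1}{8} \cdot 15 = \frac{15}{8} \approx 1.875$)
$\left(\left(226 - F{\left(-26,c \right)}\right) + \left(30 + 8\right)^{2}\right) + r = \left(\left(226 - \left(-35 - -26\right)\right) + \left(30 + 8\right)^{2}\right) - \frac{1}{2360} = \left(\left(226 - \left(-35 + 26\right)\right) + 38^{2}\right) - \frac{1}{2360} = \left(\left(226 - -9\right) + 1444\right) - \frac{1}{2360} = \left(\left(226 + 9\right) + 1444\right) - \frac{1}{2360} = \left(235 + 1444\right) - \frac{1}{2360} = 1679 - \frac{1}{2360} = \frac{3962439}{2360}$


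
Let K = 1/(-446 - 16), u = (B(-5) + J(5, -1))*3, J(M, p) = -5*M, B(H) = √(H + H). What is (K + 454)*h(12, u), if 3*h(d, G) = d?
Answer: 419494/231 ≈ 1816.0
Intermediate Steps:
B(H) = √2*√H (B(H) = √(2*H) = √2*√H)
u = -75 + 3*I*√10 (u = (√2*√(-5) - 5*5)*3 = (√2*(I*√5) - 25)*3 = (I*√10 - 25)*3 = (-25 + I*√10)*3 = -75 + 3*I*√10 ≈ -75.0 + 9.4868*I)
h(d, G) = d/3
K = -1/462 (K = 1/(-462) = -1/462 ≈ -0.0021645)
(K + 454)*h(12, u) = (-1/462 + 454)*((⅓)*12) = (209747/462)*4 = 419494/231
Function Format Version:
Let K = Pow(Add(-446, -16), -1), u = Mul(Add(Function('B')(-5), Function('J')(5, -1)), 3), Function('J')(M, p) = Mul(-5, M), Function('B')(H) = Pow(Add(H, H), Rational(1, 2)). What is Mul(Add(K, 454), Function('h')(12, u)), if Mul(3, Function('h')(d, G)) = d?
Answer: Rational(419494, 231) ≈ 1816.0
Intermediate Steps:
Function('B')(H) = Mul(Pow(2, Rational(1, 2)), Pow(H, Rational(1, 2))) (Function('B')(H) = Pow(Mul(2, H), Rational(1, 2)) = Mul(Pow(2, Rational(1, 2)), Pow(H, Rational(1, 2))))
u = Add(-75, Mul(3, I, Pow(10, Rational(1, 2)))) (u = Mul(Add(Mul(Pow(2, Rational(1, 2)), Pow(-5, Rational(1, 2))), Mul(-5, 5)), 3) = Mul(Add(Mul(Pow(2, Rational(1, 2)), Mul(I, Pow(5, Rational(1, 2)))), -25), 3) = Mul(Add(Mul(I, Pow(10, Rational(1, 2))), -25), 3) = Mul(Add(-25, Mul(I, Pow(10, Rational(1, 2)))), 3) = Add(-75, Mul(3, I, Pow(10, Rational(1, 2)))) ≈ Add(-75.000, Mul(9.4868, I)))
Function('h')(d, G) = Mul(Rational(1, 3), d)
K = Rational(-1, 462) (K = Pow(-462, -1) = Rational(-1, 462) ≈ -0.0021645)
Mul(Add(K, 454), Function('h')(12, u)) = Mul(Add(Rational(-1, 462), 454), Mul(Rational(1, 3), 12)) = Mul(Rational(209747, 462), 4) = Rational(419494, 231)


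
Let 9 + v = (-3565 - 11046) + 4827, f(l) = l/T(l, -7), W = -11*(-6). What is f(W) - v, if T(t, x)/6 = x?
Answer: 68540/7 ≈ 9791.4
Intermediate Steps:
W = 66
T(t, x) = 6*x
f(l) = -l/42 (f(l) = l/((6*(-7))) = l/(-42) = l*(-1/42) = -l/42)
v = -9793 (v = -9 + ((-3565 - 11046) + 4827) = -9 + (-14611 + 4827) = -9 - 9784 = -9793)
f(W) - v = -1/42*66 - 1*(-9793) = -11/7 + 9793 = 68540/7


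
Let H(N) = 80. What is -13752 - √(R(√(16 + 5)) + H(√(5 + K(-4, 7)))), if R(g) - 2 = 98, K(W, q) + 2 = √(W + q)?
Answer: -13752 - 6*√5 ≈ -13765.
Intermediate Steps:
K(W, q) = -2 + √(W + q)
R(g) = 100 (R(g) = 2 + 98 = 100)
-13752 - √(R(√(16 + 5)) + H(√(5 + K(-4, 7)))) = -13752 - √(100 + 80) = -13752 - √180 = -13752 - 6*√5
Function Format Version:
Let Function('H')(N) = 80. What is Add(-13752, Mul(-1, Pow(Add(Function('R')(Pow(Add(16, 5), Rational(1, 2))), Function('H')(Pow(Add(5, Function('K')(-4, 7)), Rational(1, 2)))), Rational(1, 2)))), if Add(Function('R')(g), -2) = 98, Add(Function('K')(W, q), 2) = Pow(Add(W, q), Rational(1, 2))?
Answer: Add(-13752, Mul(-6, Pow(5, Rational(1, 2)))) ≈ -13765.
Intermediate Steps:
Function('K')(W, q) = Add(-2, Pow(Add(W, q), Rational(1, 2)))
Function('R')(g) = 100 (Function('R')(g) = Add(2, 98) = 100)
Add(-13752, Mul(-1, Pow(Add(Function('R')(Pow(Add(16, 5), Rational(1, 2))), Function('H')(Pow(Add(5, Function('K')(-4, 7)), Rational(1, 2)))), Rational(1, 2)))) = Add(-13752, Mul(-1, Pow(Add(100, 80), Rational(1, 2)))) = Add(-13752, Mul(-1, Pow(180, Rational(1, 2)))) = Add(-13752, Mul(-1, Mul(6, Pow(5, Rational(1, 2))))) = Add(-13752, Mul(-6, Pow(5, Rational(1, 2))))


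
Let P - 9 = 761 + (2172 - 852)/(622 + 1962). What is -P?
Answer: -248875/323 ≈ -770.51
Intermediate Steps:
P = 248875/323 (P = 9 + (761 + (2172 - 852)/(622 + 1962)) = 9 + (761 + 1320/2584) = 9 + (761 + 1320*(1/2584)) = 9 + (761 + 165/323) = 9 + 245968/323 = 248875/323 ≈ 770.51)
-P = -1*248875/323 = -248875/323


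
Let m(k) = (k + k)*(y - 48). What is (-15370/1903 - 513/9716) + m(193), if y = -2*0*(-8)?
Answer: -342724656503/18489548 ≈ -18536.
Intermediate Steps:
y = 0 (y = 0*(-8) = 0)
m(k) = -96*k (m(k) = (k + k)*(0 - 48) = (2*k)*(-48) = -96*k)
(-15370/1903 - 513/9716) + m(193) = (-15370/1903 - 513/9716) - 96*193 = (-15370*1/1903 - 513*1/9716) - 18528 = (-15370/1903 - 513/9716) - 18528 = -150311159/18489548 - 18528 = -342724656503/18489548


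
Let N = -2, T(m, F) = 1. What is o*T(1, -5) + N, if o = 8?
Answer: 6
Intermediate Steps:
o*T(1, -5) + N = 8*1 - 2 = 8 - 2 = 6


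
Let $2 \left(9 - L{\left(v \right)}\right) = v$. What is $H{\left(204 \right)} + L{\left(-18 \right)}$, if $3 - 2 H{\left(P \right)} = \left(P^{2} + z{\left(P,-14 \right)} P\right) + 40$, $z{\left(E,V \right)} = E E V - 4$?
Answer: $\frac{118814495}{2} \approx 5.9407 \cdot 10^{7}$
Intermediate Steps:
$L{\left(v \right)} = 9 - \frac{v}{2}$
$z{\left(E,V \right)} = -4 + V E^{2}$ ($z{\left(E,V \right)} = E^{2} V - 4 = V E^{2} - 4 = -4 + V E^{2}$)
$H{\left(P \right)} = - \frac{37}{2} - \frac{P^{2}}{2} - \frac{P \left(-4 - 14 P^{2}\right)}{2}$ ($H{\left(P \right)} = \frac{3}{2} - \frac{\left(P^{2} + \left(-4 - 14 P^{2}\right) P\right) + 40}{2} = \frac{3}{2} - \frac{\left(P^{2} + P \left(-4 - 14 P^{2}\right)\right) + 40}{2} = \frac{3}{2} - \frac{40 + P^{2} + P \left(-4 - 14 P^{2}\right)}{2} = \frac{3}{2} - \left(20 + \frac{P^{2}}{2} + \frac{P \left(-4 - 14 P^{2}\right)}{2}\right) = - \frac{37}{2} - \frac{P^{2}}{2} - \frac{P \left(-4 - 14 P^{2}\right)}{2}$)
$H{\left(204 \right)} + L{\left(-18 \right)} = \left(- \frac{37}{2} + 2 \cdot 204 + 7 \cdot 204^{3} - \frac{204^{2}}{2}\right) + \left(9 - -9\right) = \left(- \frac{37}{2} + 408 + 7 \cdot 8489664 - 20808\right) + \left(9 + 9\right) = \left(- \frac{37}{2} + 408 + 59427648 - 20808\right) + 18 = \frac{118814459}{2} + 18 = \frac{118814495}{2}$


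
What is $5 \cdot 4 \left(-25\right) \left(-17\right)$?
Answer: $8500$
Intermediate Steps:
$5 \cdot 4 \left(-25\right) \left(-17\right) = 20 \left(-25\right) \left(-17\right) = \left(-500\right) \left(-17\right) = 8500$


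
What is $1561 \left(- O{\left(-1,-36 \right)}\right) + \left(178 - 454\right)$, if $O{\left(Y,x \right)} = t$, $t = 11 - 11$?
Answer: $-276$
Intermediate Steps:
$t = 0$
$O{\left(Y,x \right)} = 0$
$1561 \left(- O{\left(-1,-36 \right)}\right) + \left(178 - 454\right) = 1561 \left(\left(-1\right) 0\right) + \left(178 - 454\right) = 1561 \cdot 0 + \left(178 - 454\right) = 0 - 276 = -276$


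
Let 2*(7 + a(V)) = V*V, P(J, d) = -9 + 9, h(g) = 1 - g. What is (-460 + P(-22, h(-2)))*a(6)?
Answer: -5060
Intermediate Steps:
P(J, d) = 0
a(V) = -7 + V²/2 (a(V) = -7 + (V*V)/2 = -7 + V²/2)
(-460 + P(-22, h(-2)))*a(6) = (-460 + 0)*(-7 + (½)*6²) = -460*(-7 + (½)*36) = -460*(-7 + 18) = -460*11 = -5060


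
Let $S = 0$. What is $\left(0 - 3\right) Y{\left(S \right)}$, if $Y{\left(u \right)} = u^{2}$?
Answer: $0$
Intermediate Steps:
$\left(0 - 3\right) Y{\left(S \right)} = \left(0 - 3\right) 0^{2} = \left(-3\right) 0 = 0$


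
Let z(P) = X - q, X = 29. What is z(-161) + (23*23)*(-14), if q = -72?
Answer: -7305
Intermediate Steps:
z(P) = 101 (z(P) = 29 - 1*(-72) = 29 + 72 = 101)
z(-161) + (23*23)*(-14) = 101 + (23*23)*(-14) = 101 + 529*(-14) = 101 - 7406 = -7305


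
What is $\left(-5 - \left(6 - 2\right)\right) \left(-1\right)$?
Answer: $9$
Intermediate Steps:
$\left(-5 - \left(6 - 2\right)\right) \left(-1\right) = \left(-5 - 4\right) \left(-1\right) = \left(-9\right) \left(-1\right) = 9$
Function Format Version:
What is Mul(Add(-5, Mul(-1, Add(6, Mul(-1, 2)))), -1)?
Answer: 9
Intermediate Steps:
Mul(Add(-5, Mul(-1, Add(6, Mul(-1, 2)))), -1) = Mul(Add(-5, Mul(-1, Add(6, -2))), -1) = Mul(Add(-5, Mul(-1, 4)), -1) = Mul(Add(-5, -4), -1) = Mul(-9, -1) = 9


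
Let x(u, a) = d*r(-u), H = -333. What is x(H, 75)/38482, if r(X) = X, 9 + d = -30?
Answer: -12987/38482 ≈ -0.33748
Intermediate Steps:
d = -39 (d = -9 - 30 = -39)
x(u, a) = 39*u (x(u, a) = -(-39)*u = 39*u)
x(H, 75)/38482 = (39*(-333))/38482 = -12987*1/38482 = -12987/38482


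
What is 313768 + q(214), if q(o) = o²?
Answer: 359564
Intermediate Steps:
313768 + q(214) = 313768 + 214² = 313768 + 45796 = 359564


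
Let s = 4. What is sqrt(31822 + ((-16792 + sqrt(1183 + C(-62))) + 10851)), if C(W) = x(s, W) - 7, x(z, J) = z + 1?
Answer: sqrt(25881 + sqrt(1181)) ≈ 160.98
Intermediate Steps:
x(z, J) = 1 + z
C(W) = -2 (C(W) = (1 + 4) - 7 = 5 - 7 = -2)
sqrt(31822 + ((-16792 + sqrt(1183 + C(-62))) + 10851)) = sqrt(31822 + ((-16792 + sqrt(1183 - 2)) + 10851)) = sqrt(31822 + ((-16792 + sqrt(1181)) + 10851)) = sqrt(31822 + (-5941 + sqrt(1181))) = sqrt(25881 + sqrt(1181))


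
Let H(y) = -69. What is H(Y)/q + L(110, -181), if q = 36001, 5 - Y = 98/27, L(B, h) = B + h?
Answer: -2556140/36001 ≈ -71.002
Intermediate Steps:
Y = 37/27 (Y = 5 - 98/27 = 37/27 ≈ 1.3704)
H(Y)/q + L(110, -181) = -69/36001 + (110 - 181) = -69*1/36001 - 71 = -69/36001 - 71 = -2556140/36001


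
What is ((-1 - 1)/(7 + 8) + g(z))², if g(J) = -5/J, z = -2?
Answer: 5041/900 ≈ 5.6011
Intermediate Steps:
((-1 - 1)/(7 + 8) + g(z))² = ((-1 - 1)/(7 + 8) - 5/(-2))² = (-2/15 - 5*(-½))² = (-2*1/15 + 5/2)² = (-2/15 + 5/2)² = (71/30)² = 5041/900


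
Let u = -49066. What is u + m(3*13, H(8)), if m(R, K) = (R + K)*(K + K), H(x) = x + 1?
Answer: -48202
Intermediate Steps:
H(x) = 1 + x
m(R, K) = 2*K*(K + R) (m(R, K) = (K + R)*(2*K) = 2*K*(K + R))
u + m(3*13, H(8)) = -49066 + 2*(1 + 8)*((1 + 8) + 3*13) = -49066 + 2*9*(9 + 39) = -49066 + 2*9*48 = -49066 + 864 = -48202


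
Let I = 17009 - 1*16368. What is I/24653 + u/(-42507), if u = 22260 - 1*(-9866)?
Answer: -764755291/1047925071 ≈ -0.72978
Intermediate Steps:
I = 641 (I = 17009 - 16368 = 641)
u = 32126 (u = 22260 + 9866 = 32126)
I/24653 + u/(-42507) = 641/24653 + 32126/(-42507) = 641*(1/24653) + 32126*(-1/42507) = 641/24653 - 32126/42507 = -764755291/1047925071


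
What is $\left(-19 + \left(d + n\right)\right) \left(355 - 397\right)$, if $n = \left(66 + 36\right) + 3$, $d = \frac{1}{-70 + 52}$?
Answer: $- \frac{10829}{3} \approx -3609.7$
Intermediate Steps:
$d = - \frac{1}{18}$ ($d = \frac{1}{-18} = - \frac{1}{18} \approx -0.055556$)
$n = 105$ ($n = 102 + 3 = 105$)
$\left(-19 + \left(d + n\right)\right) \left(355 - 397\right) = \left(-19 + \left(- \frac{1}{18} + 105\right)\right) \left(355 - 397\right) = \left(-19 + \frac{1889}{18}\right) \left(-42\right) = \frac{1547}{18} \left(-42\right) = - \frac{10829}{3}$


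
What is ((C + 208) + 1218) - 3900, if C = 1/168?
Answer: -415631/168 ≈ -2474.0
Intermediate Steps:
C = 1/168 ≈ 0.0059524
((C + 208) + 1218) - 3900 = ((1/168 + 208) + 1218) - 3900 = (34945/168 + 1218) - 3900 = 239569/168 - 3900 = -415631/168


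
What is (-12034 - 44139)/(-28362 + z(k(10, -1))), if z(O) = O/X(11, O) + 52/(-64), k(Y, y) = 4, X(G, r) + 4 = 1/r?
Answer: 13481520/6807331 ≈ 1.9804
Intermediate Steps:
X(G, r) = -4 + 1/r
z(O) = -13/16 + O/(-4 + 1/O) (z(O) = O/(-4 + 1/O) + 52/(-64) = O/(-4 + 1/O) + 52*(-1/64) = O/(-4 + 1/O) - 13/16 = -13/16 + O/(-4 + 1/O))
(-12034 - 44139)/(-28362 + z(k(10, -1))) = (-12034 - 44139)/(-28362 + (13 - 52*4 - 16*4**2)/(16*(-1 + 4*4))) = -56173/(-28362 + (13 - 208 - 16*16)/(16*(-1 + 16))) = -56173/(-28362 + (1/16)*(13 - 208 - 256)/15) = -56173/(-28362 + (1/16)*(1/15)*(-451)) = -56173/(-28362 - 451/240) = -56173/(-6807331/240) = -56173*(-240/6807331) = 13481520/6807331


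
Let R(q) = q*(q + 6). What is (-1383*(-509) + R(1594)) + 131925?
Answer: 3386272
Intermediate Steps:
R(q) = q*(6 + q)
(-1383*(-509) + R(1594)) + 131925 = (-1383*(-509) + 1594*(6 + 1594)) + 131925 = (703947 + 1594*1600) + 131925 = (703947 + 2550400) + 131925 = 3254347 + 131925 = 3386272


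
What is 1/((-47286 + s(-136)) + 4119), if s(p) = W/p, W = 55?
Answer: -136/5870767 ≈ -2.3166e-5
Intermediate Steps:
s(p) = 55/p
1/((-47286 + s(-136)) + 4119) = 1/((-47286 + 55/(-136)) + 4119) = 1/((-47286 + 55*(-1/136)) + 4119) = 1/((-47286 - 55/136) + 4119) = 1/(-6430951/136 + 4119) = 1/(-5870767/136) = -136/5870767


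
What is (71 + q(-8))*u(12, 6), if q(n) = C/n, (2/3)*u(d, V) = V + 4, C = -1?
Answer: 8535/8 ≈ 1066.9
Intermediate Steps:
u(d, V) = 6 + 3*V/2 (u(d, V) = 3*(V + 4)/2 = 3*(4 + V)/2 = 6 + 3*V/2)
q(n) = -1/n
(71 + q(-8))*u(12, 6) = (71 - 1/(-8))*(6 + (3/2)*6) = (71 - 1*(-⅛))*(6 + 9) = (71 + ⅛)*15 = (569/8)*15 = 8535/8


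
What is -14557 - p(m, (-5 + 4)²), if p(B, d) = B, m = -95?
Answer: -14462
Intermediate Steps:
-14557 - p(m, (-5 + 4)²) = -14557 - 1*(-95) = -14557 + 95 = -14462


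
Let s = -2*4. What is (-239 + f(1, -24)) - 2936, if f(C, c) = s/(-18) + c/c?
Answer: -28562/9 ≈ -3173.6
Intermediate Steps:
s = -8
f(C, c) = 13/9 (f(C, c) = -8/(-18) + c/c = -8*(-1/18) + 1 = 4/9 + 1 = 13/9)
(-239 + f(1, -24)) - 2936 = (-239 + 13/9) - 2936 = -2138/9 - 2936 = -28562/9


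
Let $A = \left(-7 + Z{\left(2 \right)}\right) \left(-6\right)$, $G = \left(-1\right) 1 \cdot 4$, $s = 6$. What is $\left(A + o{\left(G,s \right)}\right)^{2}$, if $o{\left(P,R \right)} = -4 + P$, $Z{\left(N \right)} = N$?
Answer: $484$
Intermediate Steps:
$G = -4$ ($G = \left(-1\right) 4 = -4$)
$A = 30$ ($A = \left(-7 + 2\right) \left(-6\right) = \left(-5\right) \left(-6\right) = 30$)
$\left(A + o{\left(G,s \right)}\right)^{2} = \left(30 - 8\right)^{2} = 22^{2} = 484$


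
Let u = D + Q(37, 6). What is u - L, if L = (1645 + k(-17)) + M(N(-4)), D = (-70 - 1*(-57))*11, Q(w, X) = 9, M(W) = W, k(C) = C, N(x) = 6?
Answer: -1768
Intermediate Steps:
D = -143 (D = (-70 + 57)*11 = -13*11 = -143)
L = 1634 (L = (1645 - 17) + 6 = 1628 + 6 = 1634)
u = -134 (u = -143 + 9 = -134)
u - L = -134 - 1*1634 = -134 - 1634 = -1768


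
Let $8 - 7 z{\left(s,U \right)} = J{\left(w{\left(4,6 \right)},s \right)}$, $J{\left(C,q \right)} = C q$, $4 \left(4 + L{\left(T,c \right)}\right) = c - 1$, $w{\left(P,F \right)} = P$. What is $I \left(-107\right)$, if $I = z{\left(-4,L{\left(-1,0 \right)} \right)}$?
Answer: $- \frac{2568}{7} \approx -366.86$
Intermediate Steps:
$L{\left(T,c \right)} = - \frac{17}{4} + \frac{c}{4}$ ($L{\left(T,c \right)} = -4 + \frac{c - 1}{4} = -4 + \frac{-1 + c}{4} = -4 + \left(- \frac{1}{4} + \frac{c}{4}\right) = - \frac{17}{4} + \frac{c}{4}$)
$z{\left(s,U \right)} = \frac{8}{7} - \frac{4 s}{7}$
$I = \frac{24}{7}$ ($I = \frac{8}{7} - - \frac{16}{7} = \frac{8}{7} + \frac{16}{7} = \frac{24}{7} \approx 3.4286$)
$I \left(-107\right) = \frac{24}{7} \left(-107\right) = - \frac{2568}{7}$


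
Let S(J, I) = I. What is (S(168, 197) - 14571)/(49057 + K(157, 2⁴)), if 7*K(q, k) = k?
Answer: -100618/343415 ≈ -0.29299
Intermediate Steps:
K(q, k) = k/7
(S(168, 197) - 14571)/(49057 + K(157, 2⁴)) = (197 - 14571)/(49057 + (⅐)*2⁴) = -14374/(49057 + (⅐)*16) = -14374/(49057 + 16/7) = -14374/343415/7 = -14374*7/343415 = -100618/343415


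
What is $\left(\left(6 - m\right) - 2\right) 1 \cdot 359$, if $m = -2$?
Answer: $2154$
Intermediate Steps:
$\left(\left(6 - m\right) - 2\right) 1 \cdot 359 = \left(\left(6 - -2\right) - 2\right) 1 \cdot 359 = \left(\left(6 + 2\right) - 2\right) 1 \cdot 359 = \left(8 - 2\right) 1 \cdot 359 = 6 \cdot 1 \cdot 359 = 6 \cdot 359 = 2154$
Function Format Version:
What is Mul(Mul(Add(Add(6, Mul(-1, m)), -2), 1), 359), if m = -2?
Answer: 2154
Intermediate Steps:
Mul(Mul(Add(Add(6, Mul(-1, m)), -2), 1), 359) = Mul(Mul(Add(Add(6, Mul(-1, -2)), -2), 1), 359) = Mul(Mul(Add(Add(6, 2), -2), 1), 359) = Mul(Mul(Add(8, -2), 1), 359) = Mul(Mul(6, 1), 359) = Mul(6, 359) = 2154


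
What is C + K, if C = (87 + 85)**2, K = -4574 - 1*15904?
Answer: 9106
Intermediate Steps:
K = -20478 (K = -4574 - 15904 = -20478)
C = 29584 (C = 172**2 = 29584)
C + K = 29584 - 20478 = 9106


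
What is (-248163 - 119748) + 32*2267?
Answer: -295367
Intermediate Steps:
(-248163 - 119748) + 32*2267 = -367911 + 72544 = -295367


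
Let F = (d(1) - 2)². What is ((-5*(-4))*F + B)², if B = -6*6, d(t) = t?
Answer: 256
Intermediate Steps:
B = -36
F = 1 (F = (1 - 2)² = (-1)² = 1)
((-5*(-4))*F + B)² = (-5*(-4)*1 - 36)² = (20*1 - 36)² = (20 - 36)² = (-16)² = 256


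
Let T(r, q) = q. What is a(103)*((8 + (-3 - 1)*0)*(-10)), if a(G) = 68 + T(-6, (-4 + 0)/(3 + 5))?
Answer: -5400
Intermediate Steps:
a(G) = 135/2 (a(G) = 68 + (-4 + 0)/(3 + 5) = 68 - 4/8 = 68 - 4*1/8 = 68 - 1/2 = 135/2)
a(103)*((8 + (-3 - 1)*0)*(-10)) = 135*((8 + (-3 - 1)*0)*(-10))/2 = 135*((8 - 4*0)*(-10))/2 = 135*((8 + 0)*(-10))/2 = 135*(8*(-10))/2 = (135/2)*(-80) = -5400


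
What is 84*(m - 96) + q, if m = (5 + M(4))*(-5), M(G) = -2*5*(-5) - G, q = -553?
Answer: -30037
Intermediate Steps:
M(G) = 50 - G (M(G) = -10*(-5) - G = 50 - G)
m = -255 (m = (5 + (50 - 1*4))*(-5) = (5 + (50 - 4))*(-5) = (5 + 46)*(-5) = 51*(-5) = -255)
84*(m - 96) + q = 84*(-255 - 96) - 553 = 84*(-351) - 553 = -29484 - 553 = -30037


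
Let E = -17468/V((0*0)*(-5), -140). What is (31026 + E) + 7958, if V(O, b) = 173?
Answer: 6726764/173 ≈ 38883.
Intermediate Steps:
E = -17468/173 ≈ -100.97
(31026 + E) + 7958 = (31026 - 17468/173) + 7958 = 5350030/173 + 7958 = 6726764/173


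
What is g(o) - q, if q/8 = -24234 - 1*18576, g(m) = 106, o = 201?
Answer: 342586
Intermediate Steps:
q = -342480 (q = 8*(-24234 - 1*18576) = 8*(-24234 - 18576) = 8*(-42810) = -342480)
g(o) - q = 106 - 1*(-342480) = 106 + 342480 = 342586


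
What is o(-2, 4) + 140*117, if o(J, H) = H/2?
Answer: 16382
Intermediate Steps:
o(J, H) = H/2 (o(J, H) = H*(1/2) = H/2)
o(-2, 4) + 140*117 = (1/2)*4 + 140*117 = 2 + 16380 = 16382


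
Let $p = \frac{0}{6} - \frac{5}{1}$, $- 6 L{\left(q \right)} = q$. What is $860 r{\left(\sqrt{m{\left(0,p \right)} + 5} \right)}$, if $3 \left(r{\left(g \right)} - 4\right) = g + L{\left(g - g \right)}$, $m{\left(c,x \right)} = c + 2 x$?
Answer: $3440 + \frac{860 i \sqrt{5}}{3} \approx 3440.0 + 641.01 i$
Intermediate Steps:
$L{\left(q \right)} = - \frac{q}{6}$
$p = -5$ ($p = 0 \cdot \frac{1}{6} - 5 = 0 - 5 = -5$)
$r{\left(g \right)} = 4 + \frac{g}{3}$ ($r{\left(g \right)} = 4 + \frac{g - \frac{g - g}{6}}{3} = 4 + \frac{g - 0}{3} = 4 + \frac{g + 0}{3} = 4 + \frac{g}{3}$)
$860 r{\left(\sqrt{m{\left(0,p \right)} + 5} \right)} = 860 \left(4 + \frac{\sqrt{\left(0 + 2 \left(-5\right)\right) + 5}}{3}\right) = 860 \left(4 + \frac{\sqrt{\left(0 - 10\right) + 5}}{3}\right) = 860 \left(4 + \frac{\sqrt{-10 + 5}}{3}\right) = 860 \left(4 + \frac{\sqrt{-5}}{3}\right) = 860 \left(4 + \frac{i \sqrt{5}}{3}\right) = 3440 + \frac{860 i \sqrt{5}}{3}$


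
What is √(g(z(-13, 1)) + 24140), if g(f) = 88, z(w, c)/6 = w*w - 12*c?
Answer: 6*√673 ≈ 155.65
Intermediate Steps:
z(w, c) = -72*c + 6*w² (z(w, c) = 6*(w*w - 12*c) = 6*(w² - 12*c) = -72*c + 6*w²)
√(g(z(-13, 1)) + 24140) = √(88 + 24140) = √24228 = 6*√673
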